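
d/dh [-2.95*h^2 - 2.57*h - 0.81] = -5.9*h - 2.57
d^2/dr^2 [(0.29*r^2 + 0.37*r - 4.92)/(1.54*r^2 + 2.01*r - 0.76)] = (-0.0403480000000016*r^3 - 67.973136*r^2 - 88.77792*r - 49.805888)/(3.652264*r^6 + 14.300748*r^5 + 13.258014*r^4 - 5.994423*r^3 - 6.542916*r^2 + 3.482928*r - 0.438976)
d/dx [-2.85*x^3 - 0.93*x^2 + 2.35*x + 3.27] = -8.55*x^2 - 1.86*x + 2.35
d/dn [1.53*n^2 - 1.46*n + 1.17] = 3.06*n - 1.46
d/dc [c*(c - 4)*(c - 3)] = 3*c^2 - 14*c + 12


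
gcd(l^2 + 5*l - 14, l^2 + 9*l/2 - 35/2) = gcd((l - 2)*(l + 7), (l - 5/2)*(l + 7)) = l + 7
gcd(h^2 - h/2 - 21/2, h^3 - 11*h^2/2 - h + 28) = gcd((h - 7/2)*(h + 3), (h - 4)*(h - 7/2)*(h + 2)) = h - 7/2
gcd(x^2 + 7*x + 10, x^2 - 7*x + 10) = 1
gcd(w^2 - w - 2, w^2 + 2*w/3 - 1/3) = w + 1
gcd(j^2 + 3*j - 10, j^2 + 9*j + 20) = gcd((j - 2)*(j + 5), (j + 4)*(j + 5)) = j + 5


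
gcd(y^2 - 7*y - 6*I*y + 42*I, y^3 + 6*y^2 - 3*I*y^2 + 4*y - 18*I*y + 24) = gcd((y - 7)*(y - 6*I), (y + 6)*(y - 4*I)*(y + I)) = 1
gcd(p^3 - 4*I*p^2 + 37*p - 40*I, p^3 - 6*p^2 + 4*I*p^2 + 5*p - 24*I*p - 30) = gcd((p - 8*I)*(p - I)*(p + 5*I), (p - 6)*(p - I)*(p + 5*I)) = p^2 + 4*I*p + 5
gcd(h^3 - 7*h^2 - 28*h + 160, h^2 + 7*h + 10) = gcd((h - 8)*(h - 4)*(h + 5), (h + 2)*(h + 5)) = h + 5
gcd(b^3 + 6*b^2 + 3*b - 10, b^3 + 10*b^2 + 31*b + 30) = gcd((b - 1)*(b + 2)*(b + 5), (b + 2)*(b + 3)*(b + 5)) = b^2 + 7*b + 10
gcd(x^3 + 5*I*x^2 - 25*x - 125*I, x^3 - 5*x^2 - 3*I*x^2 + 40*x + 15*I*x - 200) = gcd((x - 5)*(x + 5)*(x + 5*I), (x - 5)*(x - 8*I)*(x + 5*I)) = x^2 + x*(-5 + 5*I) - 25*I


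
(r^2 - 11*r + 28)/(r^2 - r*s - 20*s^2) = (-r^2 + 11*r - 28)/(-r^2 + r*s + 20*s^2)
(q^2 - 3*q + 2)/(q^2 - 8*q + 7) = (q - 2)/(q - 7)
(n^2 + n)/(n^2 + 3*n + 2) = n/(n + 2)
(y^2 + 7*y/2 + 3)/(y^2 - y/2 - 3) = (y + 2)/(y - 2)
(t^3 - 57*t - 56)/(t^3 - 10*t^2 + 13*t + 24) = (t + 7)/(t - 3)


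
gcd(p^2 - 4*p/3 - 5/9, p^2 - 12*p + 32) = 1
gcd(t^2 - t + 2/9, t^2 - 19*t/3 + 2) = t - 1/3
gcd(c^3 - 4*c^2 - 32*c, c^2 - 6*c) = c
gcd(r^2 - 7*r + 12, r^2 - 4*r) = r - 4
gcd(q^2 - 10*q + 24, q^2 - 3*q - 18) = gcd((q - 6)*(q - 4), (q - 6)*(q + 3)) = q - 6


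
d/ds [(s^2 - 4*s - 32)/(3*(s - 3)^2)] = 2*(38 - s)/(3*(s^3 - 9*s^2 + 27*s - 27))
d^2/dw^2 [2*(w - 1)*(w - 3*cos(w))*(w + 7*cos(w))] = -8*w^2*cos(w) - 32*w*sin(w) + 8*w*cos(w) + 84*w*cos(2*w) + 12*w + 16*sqrt(2)*sin(w + pi/4) - 84*sqrt(2)*cos(2*w + pi/4) - 4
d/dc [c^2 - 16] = 2*c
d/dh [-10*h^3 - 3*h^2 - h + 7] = -30*h^2 - 6*h - 1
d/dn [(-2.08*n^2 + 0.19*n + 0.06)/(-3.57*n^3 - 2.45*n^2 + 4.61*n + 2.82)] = (-7.4256*n^4 + 1.3566*n^3 - 8.4807*n^2 - 11.4372*n + 0.2592)/(12.7449*n^6 + 17.493*n^5 - 26.9129*n^4 - 42.7238*n^3 + 7.4341*n^2 + 26.0004*n + 7.9524)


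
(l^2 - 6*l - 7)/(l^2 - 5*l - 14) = (l + 1)/(l + 2)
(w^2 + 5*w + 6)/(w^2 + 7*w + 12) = (w + 2)/(w + 4)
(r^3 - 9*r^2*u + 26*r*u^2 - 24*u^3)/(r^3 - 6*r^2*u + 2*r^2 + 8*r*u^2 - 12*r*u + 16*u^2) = (r - 3*u)/(r + 2)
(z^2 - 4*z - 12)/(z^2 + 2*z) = (z - 6)/z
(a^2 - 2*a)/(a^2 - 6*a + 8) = a/(a - 4)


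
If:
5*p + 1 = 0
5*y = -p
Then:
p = -1/5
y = 1/25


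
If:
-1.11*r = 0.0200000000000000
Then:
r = -0.02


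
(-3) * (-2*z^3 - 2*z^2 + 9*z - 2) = 6*z^3 + 6*z^2 - 27*z + 6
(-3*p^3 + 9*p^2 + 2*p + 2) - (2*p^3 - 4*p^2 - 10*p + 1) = -5*p^3 + 13*p^2 + 12*p + 1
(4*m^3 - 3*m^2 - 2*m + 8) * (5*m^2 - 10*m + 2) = 20*m^5 - 55*m^4 + 28*m^3 + 54*m^2 - 84*m + 16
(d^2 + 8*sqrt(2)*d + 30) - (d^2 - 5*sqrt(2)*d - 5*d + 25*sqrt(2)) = 5*d + 13*sqrt(2)*d - 25*sqrt(2) + 30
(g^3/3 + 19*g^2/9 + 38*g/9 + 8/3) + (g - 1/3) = g^3/3 + 19*g^2/9 + 47*g/9 + 7/3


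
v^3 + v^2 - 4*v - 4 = (v - 2)*(v + 1)*(v + 2)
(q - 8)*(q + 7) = q^2 - q - 56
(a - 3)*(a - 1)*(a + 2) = a^3 - 2*a^2 - 5*a + 6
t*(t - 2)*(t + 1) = t^3 - t^2 - 2*t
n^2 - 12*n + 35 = (n - 7)*(n - 5)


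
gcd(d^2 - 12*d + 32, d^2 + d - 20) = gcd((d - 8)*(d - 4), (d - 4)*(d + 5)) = d - 4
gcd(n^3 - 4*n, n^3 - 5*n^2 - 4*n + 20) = n^2 - 4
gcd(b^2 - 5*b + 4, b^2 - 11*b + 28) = b - 4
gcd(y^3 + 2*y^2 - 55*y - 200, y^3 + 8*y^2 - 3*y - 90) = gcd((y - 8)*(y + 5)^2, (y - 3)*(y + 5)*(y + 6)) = y + 5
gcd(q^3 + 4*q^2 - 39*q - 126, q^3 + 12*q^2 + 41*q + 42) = q^2 + 10*q + 21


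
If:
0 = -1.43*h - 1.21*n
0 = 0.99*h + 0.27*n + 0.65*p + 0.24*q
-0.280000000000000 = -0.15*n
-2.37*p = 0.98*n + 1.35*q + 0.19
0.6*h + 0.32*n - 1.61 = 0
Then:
No Solution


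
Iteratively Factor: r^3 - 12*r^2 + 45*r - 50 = (r - 5)*(r^2 - 7*r + 10) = (r - 5)^2*(r - 2)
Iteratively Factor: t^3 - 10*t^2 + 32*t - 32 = (t - 2)*(t^2 - 8*t + 16) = (t - 4)*(t - 2)*(t - 4)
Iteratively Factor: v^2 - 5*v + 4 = (v - 4)*(v - 1)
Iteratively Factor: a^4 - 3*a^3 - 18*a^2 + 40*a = (a - 2)*(a^3 - a^2 - 20*a) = a*(a - 2)*(a^2 - a - 20) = a*(a - 2)*(a + 4)*(a - 5)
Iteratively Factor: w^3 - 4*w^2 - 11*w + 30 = (w - 5)*(w^2 + w - 6) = (w - 5)*(w - 2)*(w + 3)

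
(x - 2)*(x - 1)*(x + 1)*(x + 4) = x^4 + 2*x^3 - 9*x^2 - 2*x + 8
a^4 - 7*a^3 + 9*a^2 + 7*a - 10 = (a - 5)*(a - 2)*(a - 1)*(a + 1)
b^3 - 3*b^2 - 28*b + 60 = (b - 6)*(b - 2)*(b + 5)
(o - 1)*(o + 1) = o^2 - 1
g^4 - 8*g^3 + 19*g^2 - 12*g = g*(g - 4)*(g - 3)*(g - 1)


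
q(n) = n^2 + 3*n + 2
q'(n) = 2*n + 3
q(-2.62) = 1.00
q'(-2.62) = -2.24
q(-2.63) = 1.03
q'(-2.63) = -2.26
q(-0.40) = 0.96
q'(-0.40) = 2.20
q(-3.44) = 3.51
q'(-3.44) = -3.88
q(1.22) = 7.15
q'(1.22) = 5.44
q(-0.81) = 0.23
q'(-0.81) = 1.38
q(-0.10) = 1.71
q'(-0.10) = 2.80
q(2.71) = 17.47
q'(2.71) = 8.42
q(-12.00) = 110.00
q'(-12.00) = -21.00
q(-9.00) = 56.00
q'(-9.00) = -15.00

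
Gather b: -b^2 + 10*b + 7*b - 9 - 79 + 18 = -b^2 + 17*b - 70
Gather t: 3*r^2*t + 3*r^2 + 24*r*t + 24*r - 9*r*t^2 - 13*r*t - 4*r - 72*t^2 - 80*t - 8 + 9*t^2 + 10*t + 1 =3*r^2 + 20*r + t^2*(-9*r - 63) + t*(3*r^2 + 11*r - 70) - 7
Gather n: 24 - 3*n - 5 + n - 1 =18 - 2*n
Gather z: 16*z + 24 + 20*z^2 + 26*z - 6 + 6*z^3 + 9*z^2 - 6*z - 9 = 6*z^3 + 29*z^2 + 36*z + 9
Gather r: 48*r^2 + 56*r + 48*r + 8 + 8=48*r^2 + 104*r + 16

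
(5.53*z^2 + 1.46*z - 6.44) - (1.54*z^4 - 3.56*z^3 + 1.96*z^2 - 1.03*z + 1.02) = -1.54*z^4 + 3.56*z^3 + 3.57*z^2 + 2.49*z - 7.46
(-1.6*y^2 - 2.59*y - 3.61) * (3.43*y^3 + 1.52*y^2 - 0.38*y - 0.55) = -5.488*y^5 - 11.3157*y^4 - 15.7111*y^3 - 3.623*y^2 + 2.7963*y + 1.9855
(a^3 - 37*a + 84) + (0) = a^3 - 37*a + 84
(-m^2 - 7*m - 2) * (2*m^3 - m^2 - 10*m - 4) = -2*m^5 - 13*m^4 + 13*m^3 + 76*m^2 + 48*m + 8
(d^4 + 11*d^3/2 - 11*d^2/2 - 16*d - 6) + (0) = d^4 + 11*d^3/2 - 11*d^2/2 - 16*d - 6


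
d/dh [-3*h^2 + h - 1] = 1 - 6*h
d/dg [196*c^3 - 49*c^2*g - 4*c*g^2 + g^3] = -49*c^2 - 8*c*g + 3*g^2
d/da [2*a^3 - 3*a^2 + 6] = 6*a*(a - 1)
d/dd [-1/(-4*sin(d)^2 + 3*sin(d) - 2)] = (3 - 8*sin(d))*cos(d)/(4*sin(d)^2 - 3*sin(d) + 2)^2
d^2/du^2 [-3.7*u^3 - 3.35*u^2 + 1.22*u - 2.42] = -22.2*u - 6.7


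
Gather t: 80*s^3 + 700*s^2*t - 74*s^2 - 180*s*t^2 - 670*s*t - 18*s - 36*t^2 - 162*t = 80*s^3 - 74*s^2 - 18*s + t^2*(-180*s - 36) + t*(700*s^2 - 670*s - 162)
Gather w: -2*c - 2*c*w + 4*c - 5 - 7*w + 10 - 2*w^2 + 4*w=2*c - 2*w^2 + w*(-2*c - 3) + 5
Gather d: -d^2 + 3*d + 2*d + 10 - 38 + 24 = -d^2 + 5*d - 4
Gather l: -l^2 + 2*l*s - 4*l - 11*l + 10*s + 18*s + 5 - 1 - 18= -l^2 + l*(2*s - 15) + 28*s - 14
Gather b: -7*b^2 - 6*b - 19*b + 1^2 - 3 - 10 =-7*b^2 - 25*b - 12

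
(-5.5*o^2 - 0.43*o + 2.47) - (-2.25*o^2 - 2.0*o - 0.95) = -3.25*o^2 + 1.57*o + 3.42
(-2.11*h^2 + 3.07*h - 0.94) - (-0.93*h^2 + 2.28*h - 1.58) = -1.18*h^2 + 0.79*h + 0.64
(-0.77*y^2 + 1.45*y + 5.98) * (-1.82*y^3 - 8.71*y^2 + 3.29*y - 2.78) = 1.4014*y^5 + 4.0677*y^4 - 26.0464*y^3 - 45.1747*y^2 + 15.6432*y - 16.6244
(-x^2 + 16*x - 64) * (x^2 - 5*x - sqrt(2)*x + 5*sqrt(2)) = -x^4 + sqrt(2)*x^3 + 21*x^3 - 144*x^2 - 21*sqrt(2)*x^2 + 144*sqrt(2)*x + 320*x - 320*sqrt(2)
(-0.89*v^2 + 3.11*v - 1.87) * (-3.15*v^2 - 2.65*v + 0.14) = 2.8035*v^4 - 7.438*v^3 - 2.4756*v^2 + 5.3909*v - 0.2618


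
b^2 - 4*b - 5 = (b - 5)*(b + 1)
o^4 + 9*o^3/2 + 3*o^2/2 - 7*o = o*(o - 1)*(o + 2)*(o + 7/2)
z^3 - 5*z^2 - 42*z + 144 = (z - 8)*(z - 3)*(z + 6)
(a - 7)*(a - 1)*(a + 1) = a^3 - 7*a^2 - a + 7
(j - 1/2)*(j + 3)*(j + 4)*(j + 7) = j^4 + 27*j^3/2 + 54*j^2 + 107*j/2 - 42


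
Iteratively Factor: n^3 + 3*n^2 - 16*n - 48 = (n - 4)*(n^2 + 7*n + 12) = (n - 4)*(n + 4)*(n + 3)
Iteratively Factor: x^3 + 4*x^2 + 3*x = (x)*(x^2 + 4*x + 3) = x*(x + 1)*(x + 3)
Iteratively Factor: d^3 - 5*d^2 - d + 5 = (d - 5)*(d^2 - 1) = (d - 5)*(d + 1)*(d - 1)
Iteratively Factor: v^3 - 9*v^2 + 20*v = (v - 5)*(v^2 - 4*v) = v*(v - 5)*(v - 4)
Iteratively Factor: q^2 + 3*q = (q)*(q + 3)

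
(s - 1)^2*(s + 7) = s^3 + 5*s^2 - 13*s + 7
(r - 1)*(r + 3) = r^2 + 2*r - 3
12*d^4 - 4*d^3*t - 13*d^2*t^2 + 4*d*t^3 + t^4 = (-2*d + t)*(-d + t)*(d + t)*(6*d + t)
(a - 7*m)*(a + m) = a^2 - 6*a*m - 7*m^2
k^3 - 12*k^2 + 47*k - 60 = (k - 5)*(k - 4)*(k - 3)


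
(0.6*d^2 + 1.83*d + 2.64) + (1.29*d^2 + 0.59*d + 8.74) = 1.89*d^2 + 2.42*d + 11.38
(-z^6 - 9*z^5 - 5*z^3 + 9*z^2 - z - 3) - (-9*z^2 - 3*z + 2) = -z^6 - 9*z^5 - 5*z^3 + 18*z^2 + 2*z - 5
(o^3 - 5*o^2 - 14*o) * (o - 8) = o^4 - 13*o^3 + 26*o^2 + 112*o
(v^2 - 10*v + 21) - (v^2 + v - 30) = 51 - 11*v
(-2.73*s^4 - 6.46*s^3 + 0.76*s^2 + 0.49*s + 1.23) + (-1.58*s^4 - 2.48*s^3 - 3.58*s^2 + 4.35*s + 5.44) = -4.31*s^4 - 8.94*s^3 - 2.82*s^2 + 4.84*s + 6.67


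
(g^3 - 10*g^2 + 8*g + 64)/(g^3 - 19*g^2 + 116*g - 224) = (g + 2)/(g - 7)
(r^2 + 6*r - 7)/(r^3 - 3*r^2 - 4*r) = (-r^2 - 6*r + 7)/(r*(-r^2 + 3*r + 4))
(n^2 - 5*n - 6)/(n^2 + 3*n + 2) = (n - 6)/(n + 2)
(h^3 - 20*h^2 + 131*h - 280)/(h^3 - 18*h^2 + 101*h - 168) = (h - 5)/(h - 3)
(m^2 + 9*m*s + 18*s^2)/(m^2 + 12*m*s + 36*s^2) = (m + 3*s)/(m + 6*s)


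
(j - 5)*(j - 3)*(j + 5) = j^3 - 3*j^2 - 25*j + 75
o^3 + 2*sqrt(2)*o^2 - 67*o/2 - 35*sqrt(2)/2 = (o - 7*sqrt(2)/2)*(o + sqrt(2)/2)*(o + 5*sqrt(2))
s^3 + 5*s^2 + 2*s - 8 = (s - 1)*(s + 2)*(s + 4)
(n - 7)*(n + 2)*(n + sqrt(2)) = n^3 - 5*n^2 + sqrt(2)*n^2 - 14*n - 5*sqrt(2)*n - 14*sqrt(2)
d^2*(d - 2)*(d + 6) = d^4 + 4*d^3 - 12*d^2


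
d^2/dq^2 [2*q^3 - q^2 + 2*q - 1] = 12*q - 2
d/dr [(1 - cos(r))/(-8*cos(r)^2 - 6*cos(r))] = (-3*sin(r)^3/cos(r)^2 + sin(r) - 8*tan(r))/(2*(4*cos(r) + 3)^2)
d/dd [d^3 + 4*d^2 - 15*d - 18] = 3*d^2 + 8*d - 15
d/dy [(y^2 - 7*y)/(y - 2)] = (y^2 - 4*y + 14)/(y^2 - 4*y + 4)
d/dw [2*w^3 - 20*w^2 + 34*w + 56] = 6*w^2 - 40*w + 34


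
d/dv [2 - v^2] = -2*v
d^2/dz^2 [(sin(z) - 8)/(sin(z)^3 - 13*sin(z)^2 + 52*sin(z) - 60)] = (-4*sin(z)^7 + 111*sin(z)^6 - 1099*sin(z)^5 + 4610*sin(z)^4 - 5326*sin(z)^3 - 16336*sin(z)^2 + 46248*sin(z) - 24544)/(sin(z)^3 - 13*sin(z)^2 + 52*sin(z) - 60)^3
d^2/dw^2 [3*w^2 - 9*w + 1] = 6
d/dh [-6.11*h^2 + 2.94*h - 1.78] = 2.94 - 12.22*h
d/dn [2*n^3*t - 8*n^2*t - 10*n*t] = 2*t*(3*n^2 - 8*n - 5)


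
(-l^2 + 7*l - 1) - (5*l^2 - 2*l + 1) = -6*l^2 + 9*l - 2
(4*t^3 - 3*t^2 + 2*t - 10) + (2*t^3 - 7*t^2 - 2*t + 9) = 6*t^3 - 10*t^2 - 1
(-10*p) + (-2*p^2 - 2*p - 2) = -2*p^2 - 12*p - 2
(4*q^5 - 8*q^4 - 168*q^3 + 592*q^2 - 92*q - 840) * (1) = 4*q^5 - 8*q^4 - 168*q^3 + 592*q^2 - 92*q - 840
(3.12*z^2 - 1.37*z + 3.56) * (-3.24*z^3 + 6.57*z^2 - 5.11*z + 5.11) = -10.1088*z^5 + 24.9372*z^4 - 36.4785*z^3 + 46.3331*z^2 - 25.1923*z + 18.1916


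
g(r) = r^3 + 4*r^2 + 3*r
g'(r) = 3*r^2 + 8*r + 3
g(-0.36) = -0.61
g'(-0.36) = 0.51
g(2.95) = 69.33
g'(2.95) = 52.71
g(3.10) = 77.53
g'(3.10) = 56.63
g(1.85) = 25.57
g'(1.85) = 28.07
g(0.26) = 1.07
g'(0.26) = 5.28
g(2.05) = 31.58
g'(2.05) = 32.01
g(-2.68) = 1.44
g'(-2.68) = 3.11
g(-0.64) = -0.54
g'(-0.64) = -0.89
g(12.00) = 2340.00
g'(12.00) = 531.00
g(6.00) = 378.00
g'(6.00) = 159.00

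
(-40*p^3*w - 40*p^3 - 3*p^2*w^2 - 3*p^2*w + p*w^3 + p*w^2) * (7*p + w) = -280*p^4*w - 280*p^4 - 61*p^3*w^2 - 61*p^3*w + 4*p^2*w^3 + 4*p^2*w^2 + p*w^4 + p*w^3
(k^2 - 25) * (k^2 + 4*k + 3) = k^4 + 4*k^3 - 22*k^2 - 100*k - 75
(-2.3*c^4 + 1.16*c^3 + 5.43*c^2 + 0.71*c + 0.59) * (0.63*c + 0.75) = -1.449*c^5 - 0.9942*c^4 + 4.2909*c^3 + 4.5198*c^2 + 0.9042*c + 0.4425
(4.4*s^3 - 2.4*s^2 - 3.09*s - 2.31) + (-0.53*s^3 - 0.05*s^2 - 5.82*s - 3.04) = 3.87*s^3 - 2.45*s^2 - 8.91*s - 5.35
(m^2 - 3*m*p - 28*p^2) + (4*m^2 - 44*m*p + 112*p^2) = 5*m^2 - 47*m*p + 84*p^2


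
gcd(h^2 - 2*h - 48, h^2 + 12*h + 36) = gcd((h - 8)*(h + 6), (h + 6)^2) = h + 6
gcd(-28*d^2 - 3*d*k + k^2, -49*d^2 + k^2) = 7*d - k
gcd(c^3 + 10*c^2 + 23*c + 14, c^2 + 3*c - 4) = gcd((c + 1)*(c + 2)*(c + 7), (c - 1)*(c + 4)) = 1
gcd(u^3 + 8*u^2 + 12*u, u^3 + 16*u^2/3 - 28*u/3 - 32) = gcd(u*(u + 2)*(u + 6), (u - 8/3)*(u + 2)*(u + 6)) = u^2 + 8*u + 12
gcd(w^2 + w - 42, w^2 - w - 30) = w - 6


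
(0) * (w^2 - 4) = 0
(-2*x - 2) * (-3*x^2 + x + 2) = 6*x^3 + 4*x^2 - 6*x - 4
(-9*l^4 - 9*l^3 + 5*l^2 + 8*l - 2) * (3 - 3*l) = 27*l^5 - 42*l^3 - 9*l^2 + 30*l - 6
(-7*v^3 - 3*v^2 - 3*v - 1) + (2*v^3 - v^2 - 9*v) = -5*v^3 - 4*v^2 - 12*v - 1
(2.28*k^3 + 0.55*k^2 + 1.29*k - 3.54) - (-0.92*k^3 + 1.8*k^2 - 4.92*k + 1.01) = 3.2*k^3 - 1.25*k^2 + 6.21*k - 4.55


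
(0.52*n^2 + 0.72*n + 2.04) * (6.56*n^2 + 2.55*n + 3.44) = 3.4112*n^4 + 6.0492*n^3 + 17.0072*n^2 + 7.6788*n + 7.0176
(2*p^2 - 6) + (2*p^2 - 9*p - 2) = 4*p^2 - 9*p - 8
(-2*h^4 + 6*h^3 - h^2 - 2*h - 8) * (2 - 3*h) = 6*h^5 - 22*h^4 + 15*h^3 + 4*h^2 + 20*h - 16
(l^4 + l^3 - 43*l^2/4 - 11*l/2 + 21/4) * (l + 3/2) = l^5 + 5*l^4/2 - 37*l^3/4 - 173*l^2/8 - 3*l + 63/8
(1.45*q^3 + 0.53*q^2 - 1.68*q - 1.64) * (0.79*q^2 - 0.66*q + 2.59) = 1.1455*q^5 - 0.5383*q^4 + 2.0785*q^3 + 1.1859*q^2 - 3.2688*q - 4.2476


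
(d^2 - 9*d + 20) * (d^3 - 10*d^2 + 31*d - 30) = d^5 - 19*d^4 + 141*d^3 - 509*d^2 + 890*d - 600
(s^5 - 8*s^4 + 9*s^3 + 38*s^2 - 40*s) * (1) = s^5 - 8*s^4 + 9*s^3 + 38*s^2 - 40*s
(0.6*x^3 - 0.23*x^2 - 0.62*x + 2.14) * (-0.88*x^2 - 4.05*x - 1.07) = -0.528*x^5 - 2.2276*x^4 + 0.8351*x^3 + 0.8739*x^2 - 8.0036*x - 2.2898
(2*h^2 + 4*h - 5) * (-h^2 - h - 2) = -2*h^4 - 6*h^3 - 3*h^2 - 3*h + 10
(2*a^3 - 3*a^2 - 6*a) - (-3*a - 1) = 2*a^3 - 3*a^2 - 3*a + 1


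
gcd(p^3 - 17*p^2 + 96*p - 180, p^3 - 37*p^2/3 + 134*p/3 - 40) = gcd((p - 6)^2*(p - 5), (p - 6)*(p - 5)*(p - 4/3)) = p^2 - 11*p + 30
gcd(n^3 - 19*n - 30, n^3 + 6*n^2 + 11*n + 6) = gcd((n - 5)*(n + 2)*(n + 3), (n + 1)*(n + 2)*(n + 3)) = n^2 + 5*n + 6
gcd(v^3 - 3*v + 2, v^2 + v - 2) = v^2 + v - 2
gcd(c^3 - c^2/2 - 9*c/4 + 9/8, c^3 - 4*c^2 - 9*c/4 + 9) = c^2 - 9/4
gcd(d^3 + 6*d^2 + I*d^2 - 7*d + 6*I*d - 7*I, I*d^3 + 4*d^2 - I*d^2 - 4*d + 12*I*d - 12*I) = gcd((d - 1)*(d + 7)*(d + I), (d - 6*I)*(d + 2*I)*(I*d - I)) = d - 1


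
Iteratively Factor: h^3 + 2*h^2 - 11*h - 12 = (h + 4)*(h^2 - 2*h - 3) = (h + 1)*(h + 4)*(h - 3)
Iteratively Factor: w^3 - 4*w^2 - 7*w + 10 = (w - 1)*(w^2 - 3*w - 10) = (w - 5)*(w - 1)*(w + 2)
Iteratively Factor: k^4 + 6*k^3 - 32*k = (k - 2)*(k^3 + 8*k^2 + 16*k) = (k - 2)*(k + 4)*(k^2 + 4*k) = k*(k - 2)*(k + 4)*(k + 4)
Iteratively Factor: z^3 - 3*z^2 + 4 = (z - 2)*(z^2 - z - 2) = (z - 2)*(z + 1)*(z - 2)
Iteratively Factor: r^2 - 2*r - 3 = (r + 1)*(r - 3)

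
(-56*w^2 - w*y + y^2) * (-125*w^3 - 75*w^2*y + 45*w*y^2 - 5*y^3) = 7000*w^5 + 4325*w^4*y - 2570*w^3*y^2 + 160*w^2*y^3 + 50*w*y^4 - 5*y^5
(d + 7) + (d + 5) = 2*d + 12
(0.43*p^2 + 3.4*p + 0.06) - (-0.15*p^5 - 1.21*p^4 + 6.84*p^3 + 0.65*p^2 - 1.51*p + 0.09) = 0.15*p^5 + 1.21*p^4 - 6.84*p^3 - 0.22*p^2 + 4.91*p - 0.03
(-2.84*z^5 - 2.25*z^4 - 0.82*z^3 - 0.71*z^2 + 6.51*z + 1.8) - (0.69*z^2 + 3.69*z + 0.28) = -2.84*z^5 - 2.25*z^4 - 0.82*z^3 - 1.4*z^2 + 2.82*z + 1.52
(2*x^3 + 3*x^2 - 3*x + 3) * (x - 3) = 2*x^4 - 3*x^3 - 12*x^2 + 12*x - 9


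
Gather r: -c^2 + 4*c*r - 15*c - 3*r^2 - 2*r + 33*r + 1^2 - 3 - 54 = -c^2 - 15*c - 3*r^2 + r*(4*c + 31) - 56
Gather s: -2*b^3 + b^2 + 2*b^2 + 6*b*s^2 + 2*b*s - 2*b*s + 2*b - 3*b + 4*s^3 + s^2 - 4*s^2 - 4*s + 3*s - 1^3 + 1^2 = -2*b^3 + 3*b^2 - b + 4*s^3 + s^2*(6*b - 3) - s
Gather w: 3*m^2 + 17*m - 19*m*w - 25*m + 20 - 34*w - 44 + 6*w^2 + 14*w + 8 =3*m^2 - 8*m + 6*w^2 + w*(-19*m - 20) - 16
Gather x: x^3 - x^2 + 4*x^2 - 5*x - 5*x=x^3 + 3*x^2 - 10*x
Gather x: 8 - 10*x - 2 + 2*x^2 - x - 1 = 2*x^2 - 11*x + 5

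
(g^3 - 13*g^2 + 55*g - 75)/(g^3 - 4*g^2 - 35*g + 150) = (g - 3)/(g + 6)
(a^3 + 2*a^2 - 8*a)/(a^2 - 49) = a*(a^2 + 2*a - 8)/(a^2 - 49)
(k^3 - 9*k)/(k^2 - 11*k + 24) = k*(k + 3)/(k - 8)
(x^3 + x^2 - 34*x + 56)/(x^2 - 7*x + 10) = (x^2 + 3*x - 28)/(x - 5)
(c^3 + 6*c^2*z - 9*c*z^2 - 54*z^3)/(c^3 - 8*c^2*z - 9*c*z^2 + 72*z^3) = (-c - 6*z)/(-c + 8*z)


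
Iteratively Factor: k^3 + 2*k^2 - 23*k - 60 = (k + 3)*(k^2 - k - 20) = (k + 3)*(k + 4)*(k - 5)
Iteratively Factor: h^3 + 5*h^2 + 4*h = (h + 4)*(h^2 + h) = h*(h + 4)*(h + 1)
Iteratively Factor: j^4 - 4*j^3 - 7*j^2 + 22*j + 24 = (j + 2)*(j^3 - 6*j^2 + 5*j + 12) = (j - 4)*(j + 2)*(j^2 - 2*j - 3) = (j - 4)*(j - 3)*(j + 2)*(j + 1)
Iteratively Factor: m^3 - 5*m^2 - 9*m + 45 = (m - 5)*(m^2 - 9) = (m - 5)*(m - 3)*(m + 3)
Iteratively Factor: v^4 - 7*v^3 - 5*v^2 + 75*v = (v - 5)*(v^3 - 2*v^2 - 15*v) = (v - 5)^2*(v^2 + 3*v) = (v - 5)^2*(v + 3)*(v)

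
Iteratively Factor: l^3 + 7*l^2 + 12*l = (l + 3)*(l^2 + 4*l) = (l + 3)*(l + 4)*(l)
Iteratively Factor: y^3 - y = (y - 1)*(y^2 + y) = y*(y - 1)*(y + 1)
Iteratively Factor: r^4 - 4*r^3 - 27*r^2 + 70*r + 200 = (r - 5)*(r^3 + r^2 - 22*r - 40) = (r - 5)*(r + 2)*(r^2 - r - 20) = (r - 5)^2*(r + 2)*(r + 4)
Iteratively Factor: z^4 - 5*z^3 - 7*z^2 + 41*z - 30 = (z - 1)*(z^3 - 4*z^2 - 11*z + 30) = (z - 5)*(z - 1)*(z^2 + z - 6) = (z - 5)*(z - 2)*(z - 1)*(z + 3)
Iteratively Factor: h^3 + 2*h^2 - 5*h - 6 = (h + 3)*(h^2 - h - 2) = (h + 1)*(h + 3)*(h - 2)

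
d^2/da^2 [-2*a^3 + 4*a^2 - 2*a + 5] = 8 - 12*a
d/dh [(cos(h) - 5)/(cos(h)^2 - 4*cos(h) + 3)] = (cos(h)^2 - 10*cos(h) + 17)*sin(h)/(cos(h)^2 - 4*cos(h) + 3)^2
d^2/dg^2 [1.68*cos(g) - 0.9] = -1.68*cos(g)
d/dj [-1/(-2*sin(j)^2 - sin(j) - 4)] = -(4*sin(j) + 1)*cos(j)/(sin(j) - cos(2*j) + 5)^2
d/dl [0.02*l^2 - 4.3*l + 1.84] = 0.04*l - 4.3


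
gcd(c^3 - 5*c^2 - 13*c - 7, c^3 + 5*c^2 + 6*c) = 1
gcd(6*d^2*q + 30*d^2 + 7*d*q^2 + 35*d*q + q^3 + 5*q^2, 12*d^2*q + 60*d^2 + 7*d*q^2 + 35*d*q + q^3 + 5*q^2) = q + 5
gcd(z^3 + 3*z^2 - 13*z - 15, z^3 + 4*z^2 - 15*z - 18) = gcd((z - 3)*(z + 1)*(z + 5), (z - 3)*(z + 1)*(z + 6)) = z^2 - 2*z - 3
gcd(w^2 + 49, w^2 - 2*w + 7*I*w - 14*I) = w + 7*I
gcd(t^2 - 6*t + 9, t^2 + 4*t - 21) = t - 3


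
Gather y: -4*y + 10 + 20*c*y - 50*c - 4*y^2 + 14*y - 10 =-50*c - 4*y^2 + y*(20*c + 10)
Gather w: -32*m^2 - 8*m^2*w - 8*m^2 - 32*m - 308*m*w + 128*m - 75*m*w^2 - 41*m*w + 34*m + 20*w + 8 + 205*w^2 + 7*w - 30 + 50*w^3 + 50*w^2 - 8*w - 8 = -40*m^2 + 130*m + 50*w^3 + w^2*(255 - 75*m) + w*(-8*m^2 - 349*m + 19) - 30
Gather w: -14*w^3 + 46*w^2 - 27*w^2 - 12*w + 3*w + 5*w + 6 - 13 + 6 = -14*w^3 + 19*w^2 - 4*w - 1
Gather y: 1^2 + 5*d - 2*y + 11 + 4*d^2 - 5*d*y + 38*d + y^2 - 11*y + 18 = 4*d^2 + 43*d + y^2 + y*(-5*d - 13) + 30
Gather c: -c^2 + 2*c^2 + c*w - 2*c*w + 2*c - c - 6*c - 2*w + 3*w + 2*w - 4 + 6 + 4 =c^2 + c*(-w - 5) + 3*w + 6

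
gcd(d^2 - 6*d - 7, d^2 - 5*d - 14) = d - 7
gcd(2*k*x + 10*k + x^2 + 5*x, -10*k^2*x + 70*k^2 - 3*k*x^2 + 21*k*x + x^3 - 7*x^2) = 2*k + x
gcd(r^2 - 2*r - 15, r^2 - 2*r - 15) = r^2 - 2*r - 15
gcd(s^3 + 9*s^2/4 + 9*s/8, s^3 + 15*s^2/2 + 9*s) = s^2 + 3*s/2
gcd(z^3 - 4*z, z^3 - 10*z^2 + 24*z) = z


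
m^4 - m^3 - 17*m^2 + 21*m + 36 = (m - 3)^2*(m + 1)*(m + 4)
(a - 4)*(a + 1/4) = a^2 - 15*a/4 - 1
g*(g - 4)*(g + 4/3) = g^3 - 8*g^2/3 - 16*g/3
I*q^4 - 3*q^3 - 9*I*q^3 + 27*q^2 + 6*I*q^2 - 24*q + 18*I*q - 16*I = (q - 8)*(q + I)*(q + 2*I)*(I*q - I)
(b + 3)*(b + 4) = b^2 + 7*b + 12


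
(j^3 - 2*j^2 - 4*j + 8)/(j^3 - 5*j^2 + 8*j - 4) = (j + 2)/(j - 1)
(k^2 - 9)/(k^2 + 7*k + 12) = (k - 3)/(k + 4)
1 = 1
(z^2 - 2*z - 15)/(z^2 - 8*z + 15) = (z + 3)/(z - 3)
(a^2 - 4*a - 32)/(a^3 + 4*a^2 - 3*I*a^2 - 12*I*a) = (a - 8)/(a*(a - 3*I))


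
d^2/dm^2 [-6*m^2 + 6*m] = -12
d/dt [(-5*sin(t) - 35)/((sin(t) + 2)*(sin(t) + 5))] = 5*(sin(t)^2 + 14*sin(t) + 39)*cos(t)/((sin(t) + 2)^2*(sin(t) + 5)^2)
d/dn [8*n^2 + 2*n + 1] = 16*n + 2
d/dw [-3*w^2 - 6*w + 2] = -6*w - 6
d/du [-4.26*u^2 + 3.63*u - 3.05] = 3.63 - 8.52*u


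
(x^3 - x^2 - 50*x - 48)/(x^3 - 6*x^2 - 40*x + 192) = (x + 1)/(x - 4)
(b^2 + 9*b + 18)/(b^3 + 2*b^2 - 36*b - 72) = (b + 3)/(b^2 - 4*b - 12)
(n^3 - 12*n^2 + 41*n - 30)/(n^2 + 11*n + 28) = (n^3 - 12*n^2 + 41*n - 30)/(n^2 + 11*n + 28)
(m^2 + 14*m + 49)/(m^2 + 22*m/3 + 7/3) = 3*(m + 7)/(3*m + 1)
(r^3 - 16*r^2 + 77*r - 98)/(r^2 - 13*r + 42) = (r^2 - 9*r + 14)/(r - 6)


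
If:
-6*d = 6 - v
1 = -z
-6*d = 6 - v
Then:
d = v/6 - 1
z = -1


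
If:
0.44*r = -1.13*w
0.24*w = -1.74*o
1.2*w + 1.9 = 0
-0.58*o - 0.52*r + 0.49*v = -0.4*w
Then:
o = 0.22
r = 4.07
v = 5.87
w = -1.58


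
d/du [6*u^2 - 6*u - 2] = 12*u - 6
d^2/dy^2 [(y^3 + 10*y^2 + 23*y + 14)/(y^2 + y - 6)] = 8*(5*y^3 + 51*y^2 + 141*y + 149)/(y^6 + 3*y^5 - 15*y^4 - 35*y^3 + 90*y^2 + 108*y - 216)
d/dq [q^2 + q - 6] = 2*q + 1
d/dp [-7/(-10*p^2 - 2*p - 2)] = 7*(-10*p - 1)/(2*(5*p^2 + p + 1)^2)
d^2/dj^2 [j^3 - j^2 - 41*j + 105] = 6*j - 2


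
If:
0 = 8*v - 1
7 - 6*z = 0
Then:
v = 1/8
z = 7/6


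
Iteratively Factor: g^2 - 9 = (g + 3)*(g - 3)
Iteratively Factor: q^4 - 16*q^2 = (q)*(q^3 - 16*q) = q*(q - 4)*(q^2 + 4*q) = q^2*(q - 4)*(q + 4)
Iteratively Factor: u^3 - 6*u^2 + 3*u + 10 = (u - 2)*(u^2 - 4*u - 5) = (u - 2)*(u + 1)*(u - 5)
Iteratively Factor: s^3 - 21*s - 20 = (s + 4)*(s^2 - 4*s - 5) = (s - 5)*(s + 4)*(s + 1)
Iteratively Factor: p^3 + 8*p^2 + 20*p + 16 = (p + 2)*(p^2 + 6*p + 8) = (p + 2)*(p + 4)*(p + 2)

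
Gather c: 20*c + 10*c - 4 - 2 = 30*c - 6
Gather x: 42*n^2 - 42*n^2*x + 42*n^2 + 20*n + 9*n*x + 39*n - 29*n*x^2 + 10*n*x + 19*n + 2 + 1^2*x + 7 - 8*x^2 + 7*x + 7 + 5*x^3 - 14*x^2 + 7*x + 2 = 84*n^2 + 78*n + 5*x^3 + x^2*(-29*n - 22) + x*(-42*n^2 + 19*n + 15) + 18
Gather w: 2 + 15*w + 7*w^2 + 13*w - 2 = 7*w^2 + 28*w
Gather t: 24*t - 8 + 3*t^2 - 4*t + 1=3*t^2 + 20*t - 7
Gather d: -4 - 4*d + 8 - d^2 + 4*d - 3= 1 - d^2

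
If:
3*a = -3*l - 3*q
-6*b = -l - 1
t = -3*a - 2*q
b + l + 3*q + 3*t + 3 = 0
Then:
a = 25*t/47 + 38/47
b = 6*t/47 + 11/47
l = 36*t/47 + 19/47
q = -61*t/47 - 57/47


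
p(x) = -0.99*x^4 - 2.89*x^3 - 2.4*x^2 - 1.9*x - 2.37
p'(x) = -3.96*x^3 - 8.67*x^2 - 4.8*x - 1.9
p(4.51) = -734.45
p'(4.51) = -563.16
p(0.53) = -4.56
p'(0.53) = -7.47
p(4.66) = -822.65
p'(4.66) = -613.27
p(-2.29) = -3.12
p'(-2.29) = 11.18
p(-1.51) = -0.17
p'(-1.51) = -0.79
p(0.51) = -4.41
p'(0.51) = -7.13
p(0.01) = -2.39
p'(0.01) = -1.95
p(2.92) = -172.31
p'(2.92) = -188.43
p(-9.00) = -4568.25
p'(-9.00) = 2225.87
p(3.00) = -187.89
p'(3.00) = -201.25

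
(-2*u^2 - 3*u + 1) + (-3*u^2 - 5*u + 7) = -5*u^2 - 8*u + 8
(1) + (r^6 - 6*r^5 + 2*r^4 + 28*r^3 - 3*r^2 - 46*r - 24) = r^6 - 6*r^5 + 2*r^4 + 28*r^3 - 3*r^2 - 46*r - 23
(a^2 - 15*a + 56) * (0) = 0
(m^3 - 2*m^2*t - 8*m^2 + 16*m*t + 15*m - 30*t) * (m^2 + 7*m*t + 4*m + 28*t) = m^5 + 5*m^4*t - 4*m^4 - 14*m^3*t^2 - 20*m^3*t - 17*m^3 + 56*m^2*t^2 - 85*m^2*t + 60*m^2 + 238*m*t^2 + 300*m*t - 840*t^2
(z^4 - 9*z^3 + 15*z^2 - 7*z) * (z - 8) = z^5 - 17*z^4 + 87*z^3 - 127*z^2 + 56*z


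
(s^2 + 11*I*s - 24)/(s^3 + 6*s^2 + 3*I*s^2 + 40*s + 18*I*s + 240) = (s + 3*I)/(s^2 + s*(6 - 5*I) - 30*I)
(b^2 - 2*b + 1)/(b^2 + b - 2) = (b - 1)/(b + 2)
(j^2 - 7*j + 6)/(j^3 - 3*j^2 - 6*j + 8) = (j - 6)/(j^2 - 2*j - 8)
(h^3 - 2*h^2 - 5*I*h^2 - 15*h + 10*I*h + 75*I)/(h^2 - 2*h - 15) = h - 5*I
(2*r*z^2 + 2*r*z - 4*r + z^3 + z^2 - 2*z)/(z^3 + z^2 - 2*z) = (2*r + z)/z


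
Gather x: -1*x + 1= 1 - x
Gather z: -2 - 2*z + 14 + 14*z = 12*z + 12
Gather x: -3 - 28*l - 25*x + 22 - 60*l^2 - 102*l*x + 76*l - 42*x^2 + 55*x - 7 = -60*l^2 + 48*l - 42*x^2 + x*(30 - 102*l) + 12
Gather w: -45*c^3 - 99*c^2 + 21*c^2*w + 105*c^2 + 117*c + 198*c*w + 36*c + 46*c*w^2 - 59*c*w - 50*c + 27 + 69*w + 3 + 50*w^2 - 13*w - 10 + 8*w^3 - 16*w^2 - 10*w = -45*c^3 + 6*c^2 + 103*c + 8*w^3 + w^2*(46*c + 34) + w*(21*c^2 + 139*c + 46) + 20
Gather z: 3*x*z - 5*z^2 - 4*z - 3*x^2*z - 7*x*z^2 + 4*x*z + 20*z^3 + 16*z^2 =20*z^3 + z^2*(11 - 7*x) + z*(-3*x^2 + 7*x - 4)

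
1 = 1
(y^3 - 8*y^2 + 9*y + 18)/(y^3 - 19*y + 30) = (y^2 - 5*y - 6)/(y^2 + 3*y - 10)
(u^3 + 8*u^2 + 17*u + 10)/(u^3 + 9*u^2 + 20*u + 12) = (u + 5)/(u + 6)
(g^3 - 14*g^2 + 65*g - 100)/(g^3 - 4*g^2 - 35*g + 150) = (g - 4)/(g + 6)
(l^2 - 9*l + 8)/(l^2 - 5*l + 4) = (l - 8)/(l - 4)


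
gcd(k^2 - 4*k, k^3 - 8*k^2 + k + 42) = 1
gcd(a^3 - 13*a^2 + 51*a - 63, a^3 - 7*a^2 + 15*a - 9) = a^2 - 6*a + 9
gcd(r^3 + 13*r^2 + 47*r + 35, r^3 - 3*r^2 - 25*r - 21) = r + 1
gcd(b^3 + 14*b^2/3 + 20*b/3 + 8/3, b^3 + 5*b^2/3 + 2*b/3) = b + 2/3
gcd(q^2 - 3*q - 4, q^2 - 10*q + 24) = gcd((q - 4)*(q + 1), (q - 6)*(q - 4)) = q - 4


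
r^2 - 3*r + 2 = (r - 2)*(r - 1)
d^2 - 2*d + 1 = (d - 1)^2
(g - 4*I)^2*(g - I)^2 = g^4 - 10*I*g^3 - 33*g^2 + 40*I*g + 16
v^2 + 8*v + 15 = (v + 3)*(v + 5)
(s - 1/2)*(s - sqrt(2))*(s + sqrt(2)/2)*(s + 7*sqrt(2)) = s^4 - s^3/2 + 13*sqrt(2)*s^3/2 - 8*s^2 - 13*sqrt(2)*s^2/4 - 7*sqrt(2)*s + 4*s + 7*sqrt(2)/2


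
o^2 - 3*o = o*(o - 3)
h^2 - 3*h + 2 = (h - 2)*(h - 1)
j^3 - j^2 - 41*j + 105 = (j - 5)*(j - 3)*(j + 7)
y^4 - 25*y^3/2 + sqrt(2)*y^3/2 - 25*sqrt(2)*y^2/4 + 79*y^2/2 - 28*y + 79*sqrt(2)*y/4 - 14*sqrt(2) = (y - 8)*(y - 7/2)*(y - 1)*(y + sqrt(2)/2)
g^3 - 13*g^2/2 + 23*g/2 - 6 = (g - 4)*(g - 3/2)*(g - 1)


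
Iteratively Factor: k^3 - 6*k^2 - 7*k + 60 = (k - 5)*(k^2 - k - 12) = (k - 5)*(k - 4)*(k + 3)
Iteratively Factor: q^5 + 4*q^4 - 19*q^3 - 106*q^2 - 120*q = (q)*(q^4 + 4*q^3 - 19*q^2 - 106*q - 120) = q*(q + 3)*(q^3 + q^2 - 22*q - 40) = q*(q - 5)*(q + 3)*(q^2 + 6*q + 8) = q*(q - 5)*(q + 2)*(q + 3)*(q + 4)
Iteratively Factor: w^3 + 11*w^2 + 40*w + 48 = (w + 4)*(w^2 + 7*w + 12) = (w + 4)^2*(w + 3)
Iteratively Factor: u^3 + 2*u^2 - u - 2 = (u + 1)*(u^2 + u - 2) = (u - 1)*(u + 1)*(u + 2)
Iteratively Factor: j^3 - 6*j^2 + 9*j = (j - 3)*(j^2 - 3*j) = (j - 3)^2*(j)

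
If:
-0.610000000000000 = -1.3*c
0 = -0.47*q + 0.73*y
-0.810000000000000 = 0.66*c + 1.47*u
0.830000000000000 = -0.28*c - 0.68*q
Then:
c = 0.47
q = -1.41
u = -0.76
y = -0.91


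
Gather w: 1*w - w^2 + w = -w^2 + 2*w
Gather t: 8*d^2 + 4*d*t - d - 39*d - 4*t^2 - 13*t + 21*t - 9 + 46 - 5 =8*d^2 - 40*d - 4*t^2 + t*(4*d + 8) + 32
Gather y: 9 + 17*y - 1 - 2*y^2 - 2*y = -2*y^2 + 15*y + 8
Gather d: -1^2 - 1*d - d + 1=-2*d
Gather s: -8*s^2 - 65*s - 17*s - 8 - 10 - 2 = -8*s^2 - 82*s - 20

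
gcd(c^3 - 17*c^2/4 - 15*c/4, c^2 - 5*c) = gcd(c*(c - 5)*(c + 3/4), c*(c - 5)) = c^2 - 5*c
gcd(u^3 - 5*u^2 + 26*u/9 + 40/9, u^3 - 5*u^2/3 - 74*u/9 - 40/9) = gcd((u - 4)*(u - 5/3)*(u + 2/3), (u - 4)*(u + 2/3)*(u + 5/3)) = u^2 - 10*u/3 - 8/3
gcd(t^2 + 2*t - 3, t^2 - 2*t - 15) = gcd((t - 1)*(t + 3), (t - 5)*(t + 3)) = t + 3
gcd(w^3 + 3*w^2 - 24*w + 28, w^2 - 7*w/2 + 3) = w - 2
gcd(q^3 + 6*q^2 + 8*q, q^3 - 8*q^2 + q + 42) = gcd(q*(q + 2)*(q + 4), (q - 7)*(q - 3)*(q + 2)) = q + 2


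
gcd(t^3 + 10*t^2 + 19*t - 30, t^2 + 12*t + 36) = t + 6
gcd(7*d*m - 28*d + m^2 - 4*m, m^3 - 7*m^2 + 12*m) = m - 4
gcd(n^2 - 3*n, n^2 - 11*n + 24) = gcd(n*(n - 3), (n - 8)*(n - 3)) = n - 3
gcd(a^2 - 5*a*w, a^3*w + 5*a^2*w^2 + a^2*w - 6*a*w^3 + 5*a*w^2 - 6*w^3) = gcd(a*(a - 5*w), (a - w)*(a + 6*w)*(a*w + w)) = 1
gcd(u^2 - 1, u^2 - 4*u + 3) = u - 1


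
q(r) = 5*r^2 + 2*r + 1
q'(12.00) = 122.00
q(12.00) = 745.00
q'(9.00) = 92.00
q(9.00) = 424.00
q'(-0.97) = -7.70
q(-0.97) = 3.76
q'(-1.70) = -15.00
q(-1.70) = 12.05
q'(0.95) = 11.50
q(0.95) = 7.41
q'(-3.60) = -34.00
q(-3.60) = 58.60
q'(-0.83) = -6.30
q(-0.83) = 2.78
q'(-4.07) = -38.70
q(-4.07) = 75.68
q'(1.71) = 19.10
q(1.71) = 19.04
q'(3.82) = 40.20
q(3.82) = 81.60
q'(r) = 10*r + 2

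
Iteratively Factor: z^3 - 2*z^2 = (z - 2)*(z^2) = z*(z - 2)*(z)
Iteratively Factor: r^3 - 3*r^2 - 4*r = (r + 1)*(r^2 - 4*r) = (r - 4)*(r + 1)*(r)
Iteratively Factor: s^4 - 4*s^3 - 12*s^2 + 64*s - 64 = (s - 2)*(s^3 - 2*s^2 - 16*s + 32) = (s - 4)*(s - 2)*(s^2 + 2*s - 8) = (s - 4)*(s - 2)*(s + 4)*(s - 2)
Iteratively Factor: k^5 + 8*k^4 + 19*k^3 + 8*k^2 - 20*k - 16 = (k - 1)*(k^4 + 9*k^3 + 28*k^2 + 36*k + 16) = (k - 1)*(k + 4)*(k^3 + 5*k^2 + 8*k + 4) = (k - 1)*(k + 2)*(k + 4)*(k^2 + 3*k + 2) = (k - 1)*(k + 1)*(k + 2)*(k + 4)*(k + 2)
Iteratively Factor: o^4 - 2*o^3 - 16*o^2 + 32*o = (o - 4)*(o^3 + 2*o^2 - 8*o) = (o - 4)*(o + 4)*(o^2 - 2*o) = (o - 4)*(o - 2)*(o + 4)*(o)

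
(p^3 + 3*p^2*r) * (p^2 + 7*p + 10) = p^5 + 3*p^4*r + 7*p^4 + 21*p^3*r + 10*p^3 + 30*p^2*r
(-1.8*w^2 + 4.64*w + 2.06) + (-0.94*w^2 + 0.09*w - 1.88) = -2.74*w^2 + 4.73*w + 0.18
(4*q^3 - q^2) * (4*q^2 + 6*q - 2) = 16*q^5 + 20*q^4 - 14*q^3 + 2*q^2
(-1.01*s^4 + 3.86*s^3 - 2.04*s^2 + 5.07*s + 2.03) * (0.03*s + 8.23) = -0.0303*s^5 - 8.1965*s^4 + 31.7066*s^3 - 16.6371*s^2 + 41.787*s + 16.7069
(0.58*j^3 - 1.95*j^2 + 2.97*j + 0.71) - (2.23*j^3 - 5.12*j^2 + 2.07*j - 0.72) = -1.65*j^3 + 3.17*j^2 + 0.9*j + 1.43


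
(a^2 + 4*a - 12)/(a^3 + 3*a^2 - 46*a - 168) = (a - 2)/(a^2 - 3*a - 28)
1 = 1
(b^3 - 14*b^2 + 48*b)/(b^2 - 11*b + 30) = b*(b - 8)/(b - 5)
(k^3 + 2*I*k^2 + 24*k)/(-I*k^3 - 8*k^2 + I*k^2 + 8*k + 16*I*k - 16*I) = k*(I*k - 6)/(k^2 - k*(1 + 4*I) + 4*I)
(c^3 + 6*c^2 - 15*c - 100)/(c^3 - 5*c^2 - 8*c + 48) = (c^2 + 10*c + 25)/(c^2 - c - 12)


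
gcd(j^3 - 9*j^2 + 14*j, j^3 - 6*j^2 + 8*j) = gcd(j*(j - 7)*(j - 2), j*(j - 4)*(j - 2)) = j^2 - 2*j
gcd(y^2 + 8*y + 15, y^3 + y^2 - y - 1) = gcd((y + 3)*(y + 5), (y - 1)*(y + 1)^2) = 1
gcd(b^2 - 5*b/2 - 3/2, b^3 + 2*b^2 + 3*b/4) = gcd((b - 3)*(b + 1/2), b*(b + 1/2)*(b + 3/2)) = b + 1/2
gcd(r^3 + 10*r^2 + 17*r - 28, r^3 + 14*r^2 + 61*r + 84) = r^2 + 11*r + 28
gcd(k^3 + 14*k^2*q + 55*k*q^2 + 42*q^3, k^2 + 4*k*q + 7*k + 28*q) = 1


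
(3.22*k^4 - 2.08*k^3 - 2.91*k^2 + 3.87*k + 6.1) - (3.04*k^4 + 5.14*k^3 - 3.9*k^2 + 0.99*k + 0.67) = 0.18*k^4 - 7.22*k^3 + 0.99*k^2 + 2.88*k + 5.43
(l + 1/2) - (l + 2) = -3/2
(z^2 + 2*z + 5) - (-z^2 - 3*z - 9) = 2*z^2 + 5*z + 14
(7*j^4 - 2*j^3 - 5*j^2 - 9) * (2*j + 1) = 14*j^5 + 3*j^4 - 12*j^3 - 5*j^2 - 18*j - 9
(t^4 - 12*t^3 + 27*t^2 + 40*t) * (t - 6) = t^5 - 18*t^4 + 99*t^3 - 122*t^2 - 240*t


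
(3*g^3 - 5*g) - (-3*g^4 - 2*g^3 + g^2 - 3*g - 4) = 3*g^4 + 5*g^3 - g^2 - 2*g + 4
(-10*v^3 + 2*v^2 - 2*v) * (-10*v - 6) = 100*v^4 + 40*v^3 + 8*v^2 + 12*v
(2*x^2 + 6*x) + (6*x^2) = 8*x^2 + 6*x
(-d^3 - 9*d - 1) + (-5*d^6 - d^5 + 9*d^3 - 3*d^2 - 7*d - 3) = -5*d^6 - d^5 + 8*d^3 - 3*d^2 - 16*d - 4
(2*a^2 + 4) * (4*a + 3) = 8*a^3 + 6*a^2 + 16*a + 12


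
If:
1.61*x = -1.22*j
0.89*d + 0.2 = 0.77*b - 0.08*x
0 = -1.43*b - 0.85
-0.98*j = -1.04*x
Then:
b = -0.59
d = -0.74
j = 0.00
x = 0.00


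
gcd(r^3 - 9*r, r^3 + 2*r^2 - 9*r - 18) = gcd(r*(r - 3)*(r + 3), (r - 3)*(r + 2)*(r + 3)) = r^2 - 9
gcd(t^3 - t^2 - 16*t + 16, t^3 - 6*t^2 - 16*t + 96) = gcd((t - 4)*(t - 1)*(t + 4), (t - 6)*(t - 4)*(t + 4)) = t^2 - 16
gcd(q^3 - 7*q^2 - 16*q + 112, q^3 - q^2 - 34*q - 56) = q^2 - 3*q - 28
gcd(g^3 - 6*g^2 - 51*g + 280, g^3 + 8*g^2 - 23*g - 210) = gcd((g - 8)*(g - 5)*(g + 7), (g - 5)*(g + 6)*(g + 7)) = g^2 + 2*g - 35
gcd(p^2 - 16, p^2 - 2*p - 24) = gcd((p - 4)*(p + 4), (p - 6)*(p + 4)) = p + 4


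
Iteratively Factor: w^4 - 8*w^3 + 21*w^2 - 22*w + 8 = (w - 1)*(w^3 - 7*w^2 + 14*w - 8) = (w - 2)*(w - 1)*(w^2 - 5*w + 4) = (w - 2)*(w - 1)^2*(w - 4)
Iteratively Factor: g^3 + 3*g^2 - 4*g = (g - 1)*(g^2 + 4*g) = (g - 1)*(g + 4)*(g)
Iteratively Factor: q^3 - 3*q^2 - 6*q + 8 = (q - 1)*(q^2 - 2*q - 8) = (q - 1)*(q + 2)*(q - 4)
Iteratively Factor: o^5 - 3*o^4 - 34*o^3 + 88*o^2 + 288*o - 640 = (o + 4)*(o^4 - 7*o^3 - 6*o^2 + 112*o - 160) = (o - 2)*(o + 4)*(o^3 - 5*o^2 - 16*o + 80) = (o - 2)*(o + 4)^2*(o^2 - 9*o + 20) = (o - 5)*(o - 2)*(o + 4)^2*(o - 4)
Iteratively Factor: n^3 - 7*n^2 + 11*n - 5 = (n - 5)*(n^2 - 2*n + 1) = (n - 5)*(n - 1)*(n - 1)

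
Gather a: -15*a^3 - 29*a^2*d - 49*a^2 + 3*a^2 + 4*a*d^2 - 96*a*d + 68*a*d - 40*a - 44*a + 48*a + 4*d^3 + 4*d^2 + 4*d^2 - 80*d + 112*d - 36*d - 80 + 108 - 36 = -15*a^3 + a^2*(-29*d - 46) + a*(4*d^2 - 28*d - 36) + 4*d^3 + 8*d^2 - 4*d - 8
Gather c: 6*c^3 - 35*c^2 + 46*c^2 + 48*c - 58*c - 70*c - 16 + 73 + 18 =6*c^3 + 11*c^2 - 80*c + 75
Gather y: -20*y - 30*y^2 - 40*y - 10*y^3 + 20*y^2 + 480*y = -10*y^3 - 10*y^2 + 420*y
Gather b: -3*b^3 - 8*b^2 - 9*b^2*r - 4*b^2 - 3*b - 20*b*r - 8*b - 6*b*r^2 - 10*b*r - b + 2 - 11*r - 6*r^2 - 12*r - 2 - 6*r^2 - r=-3*b^3 + b^2*(-9*r - 12) + b*(-6*r^2 - 30*r - 12) - 12*r^2 - 24*r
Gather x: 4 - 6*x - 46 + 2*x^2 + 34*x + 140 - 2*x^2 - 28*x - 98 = 0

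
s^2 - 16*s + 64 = (s - 8)^2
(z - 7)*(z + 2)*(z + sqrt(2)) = z^3 - 5*z^2 + sqrt(2)*z^2 - 14*z - 5*sqrt(2)*z - 14*sqrt(2)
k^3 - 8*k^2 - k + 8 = (k - 8)*(k - 1)*(k + 1)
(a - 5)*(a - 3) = a^2 - 8*a + 15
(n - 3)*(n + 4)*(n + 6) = n^3 + 7*n^2 - 6*n - 72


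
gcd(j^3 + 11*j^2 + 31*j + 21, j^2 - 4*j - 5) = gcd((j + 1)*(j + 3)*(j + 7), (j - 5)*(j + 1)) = j + 1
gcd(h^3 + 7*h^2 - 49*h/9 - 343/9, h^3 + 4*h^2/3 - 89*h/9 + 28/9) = h - 7/3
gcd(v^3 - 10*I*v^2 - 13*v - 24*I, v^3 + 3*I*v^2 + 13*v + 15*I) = v^2 - 2*I*v + 3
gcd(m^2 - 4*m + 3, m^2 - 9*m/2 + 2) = 1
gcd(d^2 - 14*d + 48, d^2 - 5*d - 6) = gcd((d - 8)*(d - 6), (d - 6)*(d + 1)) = d - 6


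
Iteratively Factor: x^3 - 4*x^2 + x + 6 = (x - 3)*(x^2 - x - 2) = (x - 3)*(x - 2)*(x + 1)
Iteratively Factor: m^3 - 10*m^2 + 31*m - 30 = (m - 2)*(m^2 - 8*m + 15) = (m - 5)*(m - 2)*(m - 3)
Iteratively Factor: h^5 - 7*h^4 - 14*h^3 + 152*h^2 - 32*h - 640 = (h + 2)*(h^4 - 9*h^3 + 4*h^2 + 144*h - 320) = (h - 4)*(h + 2)*(h^3 - 5*h^2 - 16*h + 80) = (h - 5)*(h - 4)*(h + 2)*(h^2 - 16) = (h - 5)*(h - 4)^2*(h + 2)*(h + 4)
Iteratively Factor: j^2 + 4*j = (j)*(j + 4)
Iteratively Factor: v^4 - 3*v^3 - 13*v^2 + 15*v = (v)*(v^3 - 3*v^2 - 13*v + 15) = v*(v - 5)*(v^2 + 2*v - 3) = v*(v - 5)*(v - 1)*(v + 3)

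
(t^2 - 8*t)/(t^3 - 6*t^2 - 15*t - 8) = t/(t^2 + 2*t + 1)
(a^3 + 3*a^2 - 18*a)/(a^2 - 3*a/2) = 2*(a^2 + 3*a - 18)/(2*a - 3)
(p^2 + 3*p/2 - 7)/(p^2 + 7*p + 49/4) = 2*(p - 2)/(2*p + 7)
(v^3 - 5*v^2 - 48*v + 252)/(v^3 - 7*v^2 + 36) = (v^2 + v - 42)/(v^2 - v - 6)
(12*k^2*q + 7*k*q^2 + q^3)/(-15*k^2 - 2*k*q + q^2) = q*(4*k + q)/(-5*k + q)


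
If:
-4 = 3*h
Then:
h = -4/3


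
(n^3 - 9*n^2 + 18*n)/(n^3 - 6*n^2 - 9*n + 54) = n/(n + 3)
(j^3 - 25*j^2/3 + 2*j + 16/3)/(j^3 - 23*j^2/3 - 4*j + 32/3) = (3*j + 2)/(3*j + 4)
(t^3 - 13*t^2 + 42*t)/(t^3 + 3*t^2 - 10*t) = (t^2 - 13*t + 42)/(t^2 + 3*t - 10)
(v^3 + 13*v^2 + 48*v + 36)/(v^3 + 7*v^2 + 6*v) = (v + 6)/v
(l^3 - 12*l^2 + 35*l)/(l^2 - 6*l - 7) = l*(l - 5)/(l + 1)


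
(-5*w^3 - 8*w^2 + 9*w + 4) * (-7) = 35*w^3 + 56*w^2 - 63*w - 28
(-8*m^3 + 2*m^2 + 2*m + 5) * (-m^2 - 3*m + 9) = 8*m^5 + 22*m^4 - 80*m^3 + 7*m^2 + 3*m + 45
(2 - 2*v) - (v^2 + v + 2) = -v^2 - 3*v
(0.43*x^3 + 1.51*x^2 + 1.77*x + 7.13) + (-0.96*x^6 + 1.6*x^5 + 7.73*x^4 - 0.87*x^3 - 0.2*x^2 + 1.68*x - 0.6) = -0.96*x^6 + 1.6*x^5 + 7.73*x^4 - 0.44*x^3 + 1.31*x^2 + 3.45*x + 6.53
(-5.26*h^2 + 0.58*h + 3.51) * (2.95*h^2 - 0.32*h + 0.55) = -15.517*h^4 + 3.3942*h^3 + 7.2759*h^2 - 0.8042*h + 1.9305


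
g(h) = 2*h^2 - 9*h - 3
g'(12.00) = 39.00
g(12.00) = 177.00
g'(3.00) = 3.00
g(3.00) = -12.00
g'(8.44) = 24.76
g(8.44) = 63.51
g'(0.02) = -8.92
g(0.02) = -3.18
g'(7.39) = 20.56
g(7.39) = 39.71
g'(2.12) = -0.52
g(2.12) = -13.09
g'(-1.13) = -13.52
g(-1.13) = 9.72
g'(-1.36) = -14.44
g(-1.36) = 12.94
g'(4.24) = 7.96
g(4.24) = -5.20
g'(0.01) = -8.96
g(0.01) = -3.09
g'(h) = 4*h - 9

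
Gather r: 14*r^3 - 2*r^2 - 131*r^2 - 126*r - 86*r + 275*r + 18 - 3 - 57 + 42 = 14*r^3 - 133*r^2 + 63*r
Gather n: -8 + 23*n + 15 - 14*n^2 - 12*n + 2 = -14*n^2 + 11*n + 9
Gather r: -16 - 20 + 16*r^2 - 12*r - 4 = 16*r^2 - 12*r - 40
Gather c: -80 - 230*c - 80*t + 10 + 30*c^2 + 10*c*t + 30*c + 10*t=30*c^2 + c*(10*t - 200) - 70*t - 70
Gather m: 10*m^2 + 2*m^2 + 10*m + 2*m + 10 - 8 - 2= 12*m^2 + 12*m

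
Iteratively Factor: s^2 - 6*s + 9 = (s - 3)*(s - 3)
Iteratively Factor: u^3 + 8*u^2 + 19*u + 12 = (u + 1)*(u^2 + 7*u + 12) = (u + 1)*(u + 4)*(u + 3)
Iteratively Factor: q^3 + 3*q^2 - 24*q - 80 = (q - 5)*(q^2 + 8*q + 16) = (q - 5)*(q + 4)*(q + 4)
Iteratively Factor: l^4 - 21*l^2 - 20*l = (l + 1)*(l^3 - l^2 - 20*l) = (l - 5)*(l + 1)*(l^2 + 4*l) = (l - 5)*(l + 1)*(l + 4)*(l)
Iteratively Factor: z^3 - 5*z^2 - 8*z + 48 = (z - 4)*(z^2 - z - 12) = (z - 4)^2*(z + 3)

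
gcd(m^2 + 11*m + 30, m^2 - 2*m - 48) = m + 6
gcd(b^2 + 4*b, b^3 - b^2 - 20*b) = b^2 + 4*b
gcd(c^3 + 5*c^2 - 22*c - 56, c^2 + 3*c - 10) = 1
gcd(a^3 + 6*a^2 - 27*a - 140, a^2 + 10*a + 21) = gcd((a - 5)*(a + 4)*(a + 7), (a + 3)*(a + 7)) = a + 7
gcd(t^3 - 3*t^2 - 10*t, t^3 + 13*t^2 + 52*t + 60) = t + 2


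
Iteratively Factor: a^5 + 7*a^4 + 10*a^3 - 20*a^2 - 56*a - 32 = (a + 2)*(a^4 + 5*a^3 - 20*a - 16) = (a + 2)*(a + 4)*(a^3 + a^2 - 4*a - 4) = (a + 2)^2*(a + 4)*(a^2 - a - 2) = (a - 2)*(a + 2)^2*(a + 4)*(a + 1)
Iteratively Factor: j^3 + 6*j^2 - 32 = (j + 4)*(j^2 + 2*j - 8) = (j - 2)*(j + 4)*(j + 4)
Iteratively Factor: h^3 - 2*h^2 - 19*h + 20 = (h + 4)*(h^2 - 6*h + 5) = (h - 1)*(h + 4)*(h - 5)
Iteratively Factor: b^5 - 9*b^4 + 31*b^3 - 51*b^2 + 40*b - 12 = (b - 2)*(b^4 - 7*b^3 + 17*b^2 - 17*b + 6) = (b - 2)^2*(b^3 - 5*b^2 + 7*b - 3) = (b - 3)*(b - 2)^2*(b^2 - 2*b + 1) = (b - 3)*(b - 2)^2*(b - 1)*(b - 1)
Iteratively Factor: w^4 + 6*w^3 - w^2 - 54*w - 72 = (w + 3)*(w^3 + 3*w^2 - 10*w - 24) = (w - 3)*(w + 3)*(w^2 + 6*w + 8) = (w - 3)*(w + 3)*(w + 4)*(w + 2)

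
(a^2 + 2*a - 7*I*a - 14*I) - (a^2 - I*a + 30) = 2*a - 6*I*a - 30 - 14*I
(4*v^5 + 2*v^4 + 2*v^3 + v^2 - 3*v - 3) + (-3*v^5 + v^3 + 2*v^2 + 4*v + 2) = v^5 + 2*v^4 + 3*v^3 + 3*v^2 + v - 1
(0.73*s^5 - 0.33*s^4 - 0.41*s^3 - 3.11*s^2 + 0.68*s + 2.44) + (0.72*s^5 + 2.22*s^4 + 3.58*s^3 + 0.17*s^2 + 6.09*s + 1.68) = 1.45*s^5 + 1.89*s^4 + 3.17*s^3 - 2.94*s^2 + 6.77*s + 4.12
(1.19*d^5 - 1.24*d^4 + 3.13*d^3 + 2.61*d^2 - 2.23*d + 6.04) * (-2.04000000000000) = -2.4276*d^5 + 2.5296*d^4 - 6.3852*d^3 - 5.3244*d^2 + 4.5492*d - 12.3216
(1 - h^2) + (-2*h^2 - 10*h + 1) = -3*h^2 - 10*h + 2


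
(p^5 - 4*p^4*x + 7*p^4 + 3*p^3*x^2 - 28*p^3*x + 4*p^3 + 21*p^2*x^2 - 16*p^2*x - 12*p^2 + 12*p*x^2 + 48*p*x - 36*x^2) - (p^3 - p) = p^5 - 4*p^4*x + 7*p^4 + 3*p^3*x^2 - 28*p^3*x + 3*p^3 + 21*p^2*x^2 - 16*p^2*x - 12*p^2 + 12*p*x^2 + 48*p*x + p - 36*x^2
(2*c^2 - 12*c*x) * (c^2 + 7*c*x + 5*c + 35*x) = 2*c^4 + 2*c^3*x + 10*c^3 - 84*c^2*x^2 + 10*c^2*x - 420*c*x^2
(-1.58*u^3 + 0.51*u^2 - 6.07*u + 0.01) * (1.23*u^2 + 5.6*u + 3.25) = -1.9434*u^5 - 8.2207*u^4 - 9.7451*u^3 - 32.3222*u^2 - 19.6715*u + 0.0325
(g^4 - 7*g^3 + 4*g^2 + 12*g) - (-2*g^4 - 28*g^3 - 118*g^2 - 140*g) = 3*g^4 + 21*g^3 + 122*g^2 + 152*g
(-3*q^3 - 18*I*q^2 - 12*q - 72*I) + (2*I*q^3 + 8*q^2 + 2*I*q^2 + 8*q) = -3*q^3 + 2*I*q^3 + 8*q^2 - 16*I*q^2 - 4*q - 72*I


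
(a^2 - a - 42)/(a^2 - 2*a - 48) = (a - 7)/(a - 8)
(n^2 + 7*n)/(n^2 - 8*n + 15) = n*(n + 7)/(n^2 - 8*n + 15)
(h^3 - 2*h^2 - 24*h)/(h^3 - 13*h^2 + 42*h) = (h + 4)/(h - 7)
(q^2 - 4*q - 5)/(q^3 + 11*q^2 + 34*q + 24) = (q - 5)/(q^2 + 10*q + 24)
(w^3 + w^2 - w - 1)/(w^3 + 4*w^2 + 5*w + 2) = (w - 1)/(w + 2)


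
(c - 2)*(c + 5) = c^2 + 3*c - 10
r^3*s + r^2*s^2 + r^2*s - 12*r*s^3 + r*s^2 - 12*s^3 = (r - 3*s)*(r + 4*s)*(r*s + s)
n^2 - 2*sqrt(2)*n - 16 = (n - 4*sqrt(2))*(n + 2*sqrt(2))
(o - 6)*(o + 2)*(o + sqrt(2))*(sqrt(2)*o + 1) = sqrt(2)*o^4 - 4*sqrt(2)*o^3 + 3*o^3 - 11*sqrt(2)*o^2 - 12*o^2 - 36*o - 4*sqrt(2)*o - 12*sqrt(2)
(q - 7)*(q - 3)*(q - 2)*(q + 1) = q^4 - 11*q^3 + 29*q^2 - q - 42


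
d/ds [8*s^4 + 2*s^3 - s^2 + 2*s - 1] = 32*s^3 + 6*s^2 - 2*s + 2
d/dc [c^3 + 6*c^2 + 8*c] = 3*c^2 + 12*c + 8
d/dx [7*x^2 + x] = 14*x + 1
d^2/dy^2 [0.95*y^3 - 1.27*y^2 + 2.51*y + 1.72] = 5.7*y - 2.54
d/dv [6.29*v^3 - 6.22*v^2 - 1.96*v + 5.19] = 18.87*v^2 - 12.44*v - 1.96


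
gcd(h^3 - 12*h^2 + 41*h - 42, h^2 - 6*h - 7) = h - 7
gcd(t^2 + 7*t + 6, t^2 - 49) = 1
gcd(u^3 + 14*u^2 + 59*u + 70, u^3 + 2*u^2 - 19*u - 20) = u + 5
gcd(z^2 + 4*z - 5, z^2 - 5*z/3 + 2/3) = z - 1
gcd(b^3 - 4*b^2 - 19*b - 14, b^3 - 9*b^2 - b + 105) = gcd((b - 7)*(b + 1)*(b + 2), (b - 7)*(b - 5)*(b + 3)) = b - 7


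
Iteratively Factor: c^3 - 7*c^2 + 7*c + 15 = (c - 5)*(c^2 - 2*c - 3) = (c - 5)*(c - 3)*(c + 1)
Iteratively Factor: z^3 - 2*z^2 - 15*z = (z)*(z^2 - 2*z - 15) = z*(z - 5)*(z + 3)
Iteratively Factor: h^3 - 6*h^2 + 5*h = (h)*(h^2 - 6*h + 5) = h*(h - 5)*(h - 1)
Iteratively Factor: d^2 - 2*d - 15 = (d + 3)*(d - 5)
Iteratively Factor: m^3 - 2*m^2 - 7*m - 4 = (m + 1)*(m^2 - 3*m - 4) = (m + 1)^2*(m - 4)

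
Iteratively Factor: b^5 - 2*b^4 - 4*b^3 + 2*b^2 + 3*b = (b + 1)*(b^4 - 3*b^3 - b^2 + 3*b) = (b + 1)^2*(b^3 - 4*b^2 + 3*b) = b*(b + 1)^2*(b^2 - 4*b + 3) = b*(b - 3)*(b + 1)^2*(b - 1)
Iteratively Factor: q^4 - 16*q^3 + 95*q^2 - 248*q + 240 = (q - 4)*(q^3 - 12*q^2 + 47*q - 60) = (q - 4)^2*(q^2 - 8*q + 15) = (q - 5)*(q - 4)^2*(q - 3)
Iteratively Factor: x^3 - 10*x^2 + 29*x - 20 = (x - 4)*(x^2 - 6*x + 5) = (x - 4)*(x - 1)*(x - 5)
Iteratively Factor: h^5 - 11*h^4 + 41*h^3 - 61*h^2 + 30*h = (h - 3)*(h^4 - 8*h^3 + 17*h^2 - 10*h) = (h - 5)*(h - 3)*(h^3 - 3*h^2 + 2*h) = (h - 5)*(h - 3)*(h - 1)*(h^2 - 2*h) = (h - 5)*(h - 3)*(h - 2)*(h - 1)*(h)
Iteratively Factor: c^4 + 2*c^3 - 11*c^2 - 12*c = (c - 3)*(c^3 + 5*c^2 + 4*c) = c*(c - 3)*(c^2 + 5*c + 4) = c*(c - 3)*(c + 4)*(c + 1)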